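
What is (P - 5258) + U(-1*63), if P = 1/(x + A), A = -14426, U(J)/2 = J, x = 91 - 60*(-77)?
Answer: -52305561/9715 ≈ -5384.0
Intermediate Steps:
x = 4711 (x = 91 + 4620 = 4711)
U(J) = 2*J
P = -1/9715 (P = 1/(4711 - 14426) = 1/(-9715) = -1/9715 ≈ -0.00010293)
(P - 5258) + U(-1*63) = (-1/9715 - 5258) + 2*(-1*63) = -51081471/9715 + 2*(-63) = -51081471/9715 - 126 = -52305561/9715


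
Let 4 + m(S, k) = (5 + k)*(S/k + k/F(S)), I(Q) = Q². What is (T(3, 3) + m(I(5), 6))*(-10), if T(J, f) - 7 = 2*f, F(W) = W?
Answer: -8621/15 ≈ -574.73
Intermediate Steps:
T(J, f) = 7 + 2*f
m(S, k) = -4 + (5 + k)*(S/k + k/S)
(T(3, 3) + m(I(5), 6))*(-10) = ((7 + 2*3) + (-4 + 5² + 6²/5² + 5*5²/6 + 5*6/5²))*(-10) = ((7 + 6) + (-4 + 25 + 36/25 + 5*25*(⅙) + 5*6/25))*(-10) = (13 + (-4 + 25 + (1/25)*36 + 125/6 + 5*6*(1/25)))*(-10) = (13 + (-4 + 25 + 36/25 + 125/6 + 6/5))*(-10) = (13 + 6671/150)*(-10) = (8621/150)*(-10) = -8621/15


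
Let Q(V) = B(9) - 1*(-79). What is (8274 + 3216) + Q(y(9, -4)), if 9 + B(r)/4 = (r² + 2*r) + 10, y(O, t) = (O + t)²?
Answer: 11969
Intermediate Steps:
B(r) = 4 + 4*r² + 8*r (B(r) = -36 + 4*((r² + 2*r) + 10) = -36 + 4*(10 + r² + 2*r) = -36 + (40 + 4*r² + 8*r) = 4 + 4*r² + 8*r)
Q(V) = 479 (Q(V) = (4 + 4*9² + 8*9) - 1*(-79) = (4 + 4*81 + 72) + 79 = (4 + 324 + 72) + 79 = 400 + 79 = 479)
(8274 + 3216) + Q(y(9, -4)) = (8274 + 3216) + 479 = 11490 + 479 = 11969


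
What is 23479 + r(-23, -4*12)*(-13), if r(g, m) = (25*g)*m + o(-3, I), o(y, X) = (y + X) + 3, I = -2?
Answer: -335295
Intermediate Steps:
o(y, X) = 3 + X + y (o(y, X) = (X + y) + 3 = 3 + X + y)
r(g, m) = -2 + 25*g*m (r(g, m) = (25*g)*m + (3 - 2 - 3) = 25*g*m - 2 = -2 + 25*g*m)
23479 + r(-23, -4*12)*(-13) = 23479 + (-2 + 25*(-23)*(-4*12))*(-13) = 23479 + (-2 + 25*(-23)*(-48))*(-13) = 23479 + (-2 + 27600)*(-13) = 23479 + 27598*(-13) = 23479 - 358774 = -335295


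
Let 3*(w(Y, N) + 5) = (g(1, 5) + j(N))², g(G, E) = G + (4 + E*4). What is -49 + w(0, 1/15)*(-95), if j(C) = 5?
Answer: -28074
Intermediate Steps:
g(G, E) = 4 + G + 4*E (g(G, E) = G + (4 + 4*E) = 4 + G + 4*E)
w(Y, N) = 295 (w(Y, N) = -5 + ((4 + 1 + 4*5) + 5)²/3 = -5 + ((4 + 1 + 20) + 5)²/3 = -5 + (25 + 5)²/3 = -5 + (⅓)*30² = -5 + (⅓)*900 = -5 + 300 = 295)
-49 + w(0, 1/15)*(-95) = -49 + 295*(-95) = -49 - 28025 = -28074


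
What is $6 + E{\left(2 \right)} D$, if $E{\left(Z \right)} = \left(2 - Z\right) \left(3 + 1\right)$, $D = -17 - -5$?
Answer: $6$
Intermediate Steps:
$D = -12$ ($D = -17 + 5 = -12$)
$E{\left(Z \right)} = 8 - 4 Z$ ($E{\left(Z \right)} = \left(2 - Z\right) 4 = 8 - 4 Z$)
$6 + E{\left(2 \right)} D = 6 + \left(8 - 8\right) \left(-12\right) = 6 + 0 \left(-12\right) = 6 + 0 = 6$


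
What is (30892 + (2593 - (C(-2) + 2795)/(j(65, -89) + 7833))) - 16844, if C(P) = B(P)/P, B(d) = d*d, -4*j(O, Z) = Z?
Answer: 522865689/31421 ≈ 16641.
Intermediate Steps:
j(O, Z) = -Z/4
B(d) = d²
C(P) = P (C(P) = P²/P = P)
(30892 + (2593 - (C(-2) + 2795)/(j(65, -89) + 7833))) - 16844 = (30892 + (2593 - (-2 + 2795)/(-¼*(-89) + 7833))) - 16844 = (30892 + (2593 - 2793/(89/4 + 7833))) - 16844 = (30892 + (2593 - 2793/31421/4)) - 16844 = (30892 + (2593 - 2793*4/31421)) - 16844 = (30892 + (2593 - 1*11172/31421)) - 16844 = (30892 + (2593 - 11172/31421)) - 16844 = (30892 + 81463481/31421) - 16844 = 1052121013/31421 - 16844 = 522865689/31421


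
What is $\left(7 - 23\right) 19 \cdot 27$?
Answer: $-8208$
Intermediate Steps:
$\left(7 - 23\right) 19 \cdot 27 = \left(-16\right) 19 \cdot 27 = \left(-304\right) 27 = -8208$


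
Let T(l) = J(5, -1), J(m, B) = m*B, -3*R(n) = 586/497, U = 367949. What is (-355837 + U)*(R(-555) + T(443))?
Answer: -97392592/1491 ≈ -65320.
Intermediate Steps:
R(n) = -586/1491 (R(n) = -586/(3*497) = -⅓*586/497 = -586/1491)
J(m, B) = B*m
T(l) = -5 (T(l) = -1*5 = -5)
(-355837 + U)*(R(-555) + T(443)) = (-355837 + 367949)*(-586/1491 - 5) = 12112*(-8041/1491) = -97392592/1491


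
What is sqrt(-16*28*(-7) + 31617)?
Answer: sqrt(34753) ≈ 186.42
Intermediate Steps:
sqrt(-16*28*(-7) + 31617) = sqrt(-448*(-7) + 31617) = sqrt(3136 + 31617) = sqrt(34753)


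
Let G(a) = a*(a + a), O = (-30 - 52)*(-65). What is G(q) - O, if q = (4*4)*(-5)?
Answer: 7470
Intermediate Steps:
O = 5330 (O = -82*(-65) = 5330)
q = -80 (q = 16*(-5) = -80)
G(a) = 2*a² (G(a) = a*(2*a) = 2*a²)
G(q) - O = 2*(-80)² - 1*5330 = 2*6400 - 5330 = 12800 - 5330 = 7470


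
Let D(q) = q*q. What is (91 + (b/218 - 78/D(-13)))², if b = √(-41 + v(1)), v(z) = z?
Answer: 16459092159/2007889 + 2354*I*√10/1417 ≈ 8197.2 + 5.2534*I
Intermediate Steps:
D(q) = q²
b = 2*I*√10 (b = √(-41 + 1) = √(-40) = 2*I*√10 ≈ 6.3246*I)
(91 + (b/218 - 78/D(-13)))² = (91 + ((2*I*√10)/218 - 78/((-13)²)))² = (91 + ((2*I*√10)*(1/218) - 78/169))² = (91 + (I*√10/109 - 78*1/169))² = (91 + (I*√10/109 - 6/13))² = (91 + (-6/13 + I*√10/109))² = (1177/13 + I*√10/109)²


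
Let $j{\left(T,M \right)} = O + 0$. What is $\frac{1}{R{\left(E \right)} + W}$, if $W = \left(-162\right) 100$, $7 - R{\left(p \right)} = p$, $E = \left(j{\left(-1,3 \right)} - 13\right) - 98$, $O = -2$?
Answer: $- \frac{1}{16080} \approx -6.2189 \cdot 10^{-5}$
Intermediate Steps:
$j{\left(T,M \right)} = -2$ ($j{\left(T,M \right)} = -2 + 0 = -2$)
$E = -113$ ($E = \left(-2 - 13\right) - 98 = -15 - 98 = -113$)
$R{\left(p \right)} = 7 - p$
$W = -16200$
$\frac{1}{R{\left(E \right)} + W} = \frac{1}{\left(7 - -113\right) - 16200} = \frac{1}{\left(7 + 113\right) - 16200} = \frac{1}{120 - 16200} = \frac{1}{-16080} = - \frac{1}{16080}$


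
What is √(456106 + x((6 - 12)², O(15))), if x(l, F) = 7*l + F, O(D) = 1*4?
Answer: √456362 ≈ 675.55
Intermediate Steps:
O(D) = 4
x(l, F) = F + 7*l
√(456106 + x((6 - 12)², O(15))) = √(456106 + (4 + 7*(6 - 12)²)) = √(456106 + (4 + 7*(-6)²)) = √(456106 + (4 + 7*36)) = √(456106 + (4 + 252)) = √(456106 + 256) = √456362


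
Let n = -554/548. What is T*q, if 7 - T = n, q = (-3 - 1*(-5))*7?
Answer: 15365/137 ≈ 112.15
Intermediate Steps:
q = 14 (q = (-3 + 5)*7 = 2*7 = 14)
n = -277/274 (n = -554*1/548 = -277/274 ≈ -1.0109)
T = 2195/274 (T = 7 - 1*(-277/274) = 7 + 277/274 = 2195/274 ≈ 8.0110)
T*q = (2195/274)*14 = 15365/137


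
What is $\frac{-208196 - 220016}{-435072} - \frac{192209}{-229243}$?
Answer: $\frac{45447339391}{24934302624} \approx 1.8227$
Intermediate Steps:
$\frac{-208196 - 220016}{-435072} - \frac{192209}{-229243} = \left(-208196 - 220016\right) \left(- \frac{1}{435072}\right) - - \frac{192209}{229243} = \left(-428212\right) \left(- \frac{1}{435072}\right) + \frac{192209}{229243} = \frac{107053}{108768} + \frac{192209}{229243} = \frac{45447339391}{24934302624}$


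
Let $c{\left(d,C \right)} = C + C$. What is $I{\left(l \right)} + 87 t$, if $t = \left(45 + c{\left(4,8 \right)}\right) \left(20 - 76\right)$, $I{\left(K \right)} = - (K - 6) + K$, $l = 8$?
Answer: $-297186$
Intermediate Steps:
$c{\left(d,C \right)} = 2 C$
$I{\left(K \right)} = 6$ ($I{\left(K \right)} = - (-6 + K) + K = \left(6 - K\right) + K = 6$)
$t = -3416$ ($t = \left(45 + 2 \cdot 8\right) \left(20 - 76\right) = \left(45 + 16\right) \left(-56\right) = 61 \left(-56\right) = -3416$)
$I{\left(l \right)} + 87 t = 6 + 87 \left(-3416\right) = 6 - 297192 = -297186$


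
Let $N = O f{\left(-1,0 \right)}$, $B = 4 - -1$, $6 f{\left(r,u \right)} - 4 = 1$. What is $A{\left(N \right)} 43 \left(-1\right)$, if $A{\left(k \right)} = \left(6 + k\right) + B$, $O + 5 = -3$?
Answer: $- \frac{559}{3} \approx -186.33$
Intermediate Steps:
$O = -8$ ($O = -5 - 3 = -8$)
$f{\left(r,u \right)} = \frac{5}{6}$ ($f{\left(r,u \right)} = \frac{2}{3} + \frac{1}{6} \cdot 1 = \frac{2}{3} + \frac{1}{6} = \frac{5}{6}$)
$B = 5$ ($B = 4 + 1 = 5$)
$N = - \frac{20}{3}$ ($N = \left(-8\right) \frac{5}{6} = - \frac{20}{3} \approx -6.6667$)
$A{\left(k \right)} = 11 + k$ ($A{\left(k \right)} = \left(6 + k\right) + 5 = 11 + k$)
$A{\left(N \right)} 43 \left(-1\right) = \left(11 - \frac{20}{3}\right) 43 \left(-1\right) = \frac{13}{3} \cdot 43 \left(-1\right) = \frac{559}{3} \left(-1\right) = - \frac{559}{3}$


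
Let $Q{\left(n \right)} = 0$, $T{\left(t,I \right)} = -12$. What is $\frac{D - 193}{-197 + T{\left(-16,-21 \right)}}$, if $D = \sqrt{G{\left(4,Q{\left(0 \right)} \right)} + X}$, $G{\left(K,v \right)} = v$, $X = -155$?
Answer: $\frac{193}{209} - \frac{i \sqrt{155}}{209} \approx 0.92344 - 0.059569 i$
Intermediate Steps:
$D = i \sqrt{155}$ ($D = \sqrt{0 - 155} = \sqrt{-155} = i \sqrt{155} \approx 12.45 i$)
$\frac{D - 193}{-197 + T{\left(-16,-21 \right)}} = \frac{i \sqrt{155} - 193}{-197 - 12} = \frac{-193 + i \sqrt{155}}{-209} = \left(-193 + i \sqrt{155}\right) \left(- \frac{1}{209}\right) = \frac{193}{209} - \frac{i \sqrt{155}}{209}$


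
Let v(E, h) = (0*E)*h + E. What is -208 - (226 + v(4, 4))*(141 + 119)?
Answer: -60008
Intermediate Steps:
v(E, h) = E (v(E, h) = 0*h + E = 0 + E = E)
-208 - (226 + v(4, 4))*(141 + 119) = -208 - (226 + 4)*(141 + 119) = -208 - 230*260 = -208 - 1*59800 = -208 - 59800 = -60008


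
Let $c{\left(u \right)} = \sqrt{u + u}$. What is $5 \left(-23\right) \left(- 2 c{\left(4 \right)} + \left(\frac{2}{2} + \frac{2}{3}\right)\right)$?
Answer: $- \frac{575}{3} + 460 \sqrt{2} \approx 458.87$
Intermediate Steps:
$c{\left(u \right)} = \sqrt{2} \sqrt{u}$ ($c{\left(u \right)} = \sqrt{2 u} = \sqrt{2} \sqrt{u}$)
$5 \left(-23\right) \left(- 2 c{\left(4 \right)} + \left(\frac{2}{2} + \frac{2}{3}\right)\right) = 5 \left(-23\right) \left(- 2 \sqrt{2} \sqrt{4} + \left(\frac{2}{2} + \frac{2}{3}\right)\right) = - 115 \left(- 2 \sqrt{2} \cdot 2 + \left(2 \cdot \frac{1}{2} + 2 \cdot \frac{1}{3}\right)\right) = - 115 \left(- 2 \cdot 2 \sqrt{2} + \left(1 + \frac{2}{3}\right)\right) = - 115 \left(- 4 \sqrt{2} + \frac{5}{3}\right) = - 115 \left(\frac{5}{3} - 4 \sqrt{2}\right) = - \frac{575}{3} + 460 \sqrt{2}$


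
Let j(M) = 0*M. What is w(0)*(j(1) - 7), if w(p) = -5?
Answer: 35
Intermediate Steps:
j(M) = 0
w(0)*(j(1) - 7) = -5*(0 - 7) = -5*(-7) = 35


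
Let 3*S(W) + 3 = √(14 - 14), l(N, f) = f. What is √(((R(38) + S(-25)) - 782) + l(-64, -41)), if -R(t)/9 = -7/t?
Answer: I*√1187462/38 ≈ 28.677*I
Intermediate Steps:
R(t) = 63/t (R(t) = -(-63)/t = 63/t)
S(W) = -1 (S(W) = -1 + √(14 - 14)/3 = -1 + √0/3 = -1 + (⅓)*0 = -1 + 0 = -1)
√(((R(38) + S(-25)) - 782) + l(-64, -41)) = √(((63/38 - 1) - 782) - 41) = √((25/38 - 782) - 41) = √(-29691/38 - 41) = √(-31249/38) = I*√1187462/38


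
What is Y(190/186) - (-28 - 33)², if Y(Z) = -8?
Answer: -3729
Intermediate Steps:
Y(190/186) - (-28 - 33)² = -8 - (-28 - 33)² = -8 - 1*(-61)² = -8 - 1*3721 = -8 - 3721 = -3729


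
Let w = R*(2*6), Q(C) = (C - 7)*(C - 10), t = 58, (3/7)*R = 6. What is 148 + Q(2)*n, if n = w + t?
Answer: 9188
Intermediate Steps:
R = 14 (R = (7/3)*6 = 14)
Q(C) = (-10 + C)*(-7 + C) (Q(C) = (-7 + C)*(-10 + C) = (-10 + C)*(-7 + C))
w = 168 (w = 14*(2*6) = 14*12 = 168)
n = 226 (n = 168 + 58 = 226)
148 + Q(2)*n = 148 + (70 + 2**2 - 17*2)*226 = 148 + (70 + 4 - 34)*226 = 148 + 40*226 = 148 + 9040 = 9188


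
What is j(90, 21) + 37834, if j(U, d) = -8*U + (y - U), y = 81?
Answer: 37105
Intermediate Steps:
j(U, d) = 81 - 9*U (j(U, d) = -8*U + (81 - U) = 81 - 9*U)
j(90, 21) + 37834 = (81 - 9*90) + 37834 = (81 - 810) + 37834 = -729 + 37834 = 37105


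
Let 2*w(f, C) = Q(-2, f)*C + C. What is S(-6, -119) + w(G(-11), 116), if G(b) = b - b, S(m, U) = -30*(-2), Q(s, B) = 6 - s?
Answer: 582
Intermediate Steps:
S(m, U) = 60
G(b) = 0
w(f, C) = 9*C/2 (w(f, C) = ((6 - 1*(-2))*C + C)/2 = ((6 + 2)*C + C)/2 = (8*C + C)/2 = (9*C)/2 = 9*C/2)
S(-6, -119) + w(G(-11), 116) = 60 + (9/2)*116 = 60 + 522 = 582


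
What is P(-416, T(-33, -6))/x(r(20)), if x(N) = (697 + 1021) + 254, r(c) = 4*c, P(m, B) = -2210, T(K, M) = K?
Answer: -65/58 ≈ -1.1207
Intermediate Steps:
x(N) = 1972 (x(N) = 1718 + 254 = 1972)
P(-416, T(-33, -6))/x(r(20)) = -2210/1972 = -2210*1/1972 = -65/58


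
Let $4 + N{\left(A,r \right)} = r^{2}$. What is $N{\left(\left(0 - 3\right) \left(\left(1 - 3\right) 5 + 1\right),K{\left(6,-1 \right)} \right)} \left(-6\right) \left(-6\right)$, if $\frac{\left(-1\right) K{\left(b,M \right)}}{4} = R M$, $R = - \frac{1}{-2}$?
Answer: $0$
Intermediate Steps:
$R = \frac{1}{2}$ ($R = \left(-1\right) \left(- \frac{1}{2}\right) = \frac{1}{2} \approx 0.5$)
$K{\left(b,M \right)} = - 2 M$ ($K{\left(b,M \right)} = - 4 \frac{M}{2} = - 2 M$)
$N{\left(A,r \right)} = -4 + r^{2}$
$N{\left(\left(0 - 3\right) \left(\left(1 - 3\right) 5 + 1\right),K{\left(6,-1 \right)} \right)} \left(-6\right) \left(-6\right) = \left(-4 + \left(\left(-2\right) \left(-1\right)\right)^{2}\right) \left(-6\right) \left(-6\right) = \left(-4 + 2^{2}\right) \left(-6\right) \left(-6\right) = \left(-4 + 4\right) \left(-6\right) \left(-6\right) = 0 \left(-6\right) \left(-6\right) = 0 \left(-6\right) = 0$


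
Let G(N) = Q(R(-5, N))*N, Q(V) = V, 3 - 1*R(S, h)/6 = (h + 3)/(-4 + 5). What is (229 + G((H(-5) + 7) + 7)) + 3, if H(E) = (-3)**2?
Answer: -2942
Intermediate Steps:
H(E) = 9
R(S, h) = -6*h (R(S, h) = 18 - 6*(h + 3)/(-4 + 5) = 18 - 6*(3 + h)/1 = 18 - 6*(3 + h) = 18 + (-18 - 6*h) = -6*h)
G(N) = -6*N**2 (G(N) = (-6*N)*N = -6*N**2)
(229 + G((H(-5) + 7) + 7)) + 3 = (229 - 6*((9 + 7) + 7)**2) + 3 = (229 - 6*(16 + 7)**2) + 3 = (229 - 6*23**2) + 3 = (229 - 6*529) + 3 = (229 - 3174) + 3 = -2945 + 3 = -2942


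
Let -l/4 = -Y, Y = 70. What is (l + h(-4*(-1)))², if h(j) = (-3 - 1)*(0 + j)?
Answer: 69696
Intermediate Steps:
l = 280 (l = -(-4)*70 = -4*(-70) = 280)
h(j) = -4*j
(l + h(-4*(-1)))² = (280 - (-16)*(-1))² = (280 - 4*4)² = (280 - 16)² = 264² = 69696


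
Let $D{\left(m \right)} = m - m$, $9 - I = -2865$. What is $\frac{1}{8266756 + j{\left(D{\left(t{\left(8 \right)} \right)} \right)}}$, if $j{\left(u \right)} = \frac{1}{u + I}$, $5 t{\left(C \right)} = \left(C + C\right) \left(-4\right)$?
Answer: $\frac{2874}{23758656745} \approx 1.2097 \cdot 10^{-7}$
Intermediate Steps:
$I = 2874$ ($I = 9 - -2865 = 9 + 2865 = 2874$)
$t{\left(C \right)} = - \frac{8 C}{5}$ ($t{\left(C \right)} = \frac{\left(C + C\right) \left(-4\right)}{5} = \frac{2 C \left(-4\right)}{5} = \frac{\left(-8\right) C}{5} = - \frac{8 C}{5}$)
$D{\left(m \right)} = 0$
$j{\left(u \right)} = \frac{1}{2874 + u}$ ($j{\left(u \right)} = \frac{1}{u + 2874} = \frac{1}{2874 + u}$)
$\frac{1}{8266756 + j{\left(D{\left(t{\left(8 \right)} \right)} \right)}} = \frac{1}{8266756 + \frac{1}{2874 + 0}} = \frac{1}{8266756 + \frac{1}{2874}} = \frac{1}{\frac{23758656745}{2874}} = \frac{2874}{23758656745}$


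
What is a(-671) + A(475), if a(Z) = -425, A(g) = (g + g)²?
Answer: 902075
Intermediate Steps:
A(g) = 4*g² (A(g) = (2*g)² = 4*g²)
a(-671) + A(475) = -425 + 4*475² = -425 + 4*225625 = -425 + 902500 = 902075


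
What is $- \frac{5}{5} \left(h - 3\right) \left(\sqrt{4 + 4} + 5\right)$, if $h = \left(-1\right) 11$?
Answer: $70 + 28 \sqrt{2} \approx 109.6$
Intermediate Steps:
$h = -11$
$- \frac{5}{5} \left(h - 3\right) \left(\sqrt{4 + 4} + 5\right) = - \frac{5}{5} \left(-11 - 3\right) \left(\sqrt{4 + 4} + 5\right) = \left(-5\right) \frac{1}{5} \left(- 14 \left(\sqrt{8} + 5\right)\right) = - \left(-14\right) \left(2 \sqrt{2} + 5\right) = - \left(-14\right) \left(5 + 2 \sqrt{2}\right) = - (-70 - 28 \sqrt{2}) = 70 + 28 \sqrt{2}$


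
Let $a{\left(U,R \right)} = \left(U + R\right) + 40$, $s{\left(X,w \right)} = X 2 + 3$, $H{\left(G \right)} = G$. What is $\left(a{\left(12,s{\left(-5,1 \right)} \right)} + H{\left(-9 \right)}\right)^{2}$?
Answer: $1296$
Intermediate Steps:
$s{\left(X,w \right)} = 3 + 2 X$ ($s{\left(X,w \right)} = 2 X + 3 = 3 + 2 X$)
$a{\left(U,R \right)} = 40 + R + U$ ($a{\left(U,R \right)} = \left(R + U\right) + 40 = 40 + R + U$)
$\left(a{\left(12,s{\left(-5,1 \right)} \right)} + H{\left(-9 \right)}\right)^{2} = \left(\left(40 + \left(3 + 2 \left(-5\right)\right) + 12\right) - 9\right)^{2} = \left(\left(40 + \left(3 - 10\right) + 12\right) - 9\right)^{2} = \left(\left(40 - 7 + 12\right) - 9\right)^{2} = \left(45 - 9\right)^{2} = 36^{2} = 1296$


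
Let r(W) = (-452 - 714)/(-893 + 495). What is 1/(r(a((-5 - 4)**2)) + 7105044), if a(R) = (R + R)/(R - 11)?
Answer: 199/1413904339 ≈ 1.4074e-7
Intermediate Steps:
a(R) = 2*R/(-11 + R) (a(R) = (2*R)/(-11 + R) = 2*R/(-11 + R))
r(W) = 583/199 (r(W) = -1166/(-398) = -1166*(-1/398) = 583/199)
1/(r(a((-5 - 4)**2)) + 7105044) = 1/(583/199 + 7105044) = 1/(1413904339/199) = 199/1413904339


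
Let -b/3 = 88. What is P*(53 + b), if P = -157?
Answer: 33127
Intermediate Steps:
b = -264 (b = -3*88 = -264)
P*(53 + b) = -157*(53 - 264) = -157*(-211) = 33127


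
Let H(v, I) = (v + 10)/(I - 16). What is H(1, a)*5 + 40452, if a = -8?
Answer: 970793/24 ≈ 40450.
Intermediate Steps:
H(v, I) = (10 + v)/(-16 + I)
H(1, a)*5 + 40452 = ((10 + 1)/(-16 - 8))*5 + 40452 = (11/(-24))*5 + 40452 = -1/24*11*5 + 40452 = -11/24*5 + 40452 = -55/24 + 40452 = 970793/24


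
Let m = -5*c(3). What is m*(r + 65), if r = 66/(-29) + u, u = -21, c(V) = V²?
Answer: -54450/29 ≈ -1877.6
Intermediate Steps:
m = -45 (m = -5*3² = -5*9 = -45)
r = -675/29 (r = 66/(-29) - 21 = 66*(-1/29) - 21 = -66/29 - 21 = -675/29 ≈ -23.276)
m*(r + 65) = -45*(-675/29 + 65) = -45*1210/29 = -54450/29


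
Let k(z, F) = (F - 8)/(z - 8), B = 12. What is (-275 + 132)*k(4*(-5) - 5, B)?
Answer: 52/3 ≈ 17.333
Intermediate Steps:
k(z, F) = (-8 + F)/(-8 + z)
(-275 + 132)*k(4*(-5) - 5, B) = (-275 + 132)*((-8 + 12)/(-8 + (4*(-5) - 5))) = -143*4/(-8 + (-20 - 5)) = -143*4/(-8 - 25) = -143*4/(-33) = -(-13)*4/3 = -143*(-4/33) = 52/3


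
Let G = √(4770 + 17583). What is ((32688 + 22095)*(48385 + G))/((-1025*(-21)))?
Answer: 176711697/1435 + 18261*√22353/7175 ≈ 1.2352e+5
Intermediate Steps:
G = √22353 ≈ 149.51
((32688 + 22095)*(48385 + G))/((-1025*(-21))) = ((32688 + 22095)*(48385 + √22353))/((-1025*(-21))) = (54783*(48385 + √22353))/21525 = (2650675455 + 54783*√22353)*(1/21525) = 176711697/1435 + 18261*√22353/7175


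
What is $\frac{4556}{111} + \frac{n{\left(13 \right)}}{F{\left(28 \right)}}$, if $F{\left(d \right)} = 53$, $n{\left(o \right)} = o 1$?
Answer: $\frac{242911}{5883} \approx 41.29$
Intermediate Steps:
$n{\left(o \right)} = o$
$\frac{4556}{111} + \frac{n{\left(13 \right)}}{F{\left(28 \right)}} = \frac{4556}{111} + \frac{13}{53} = \frac{242911}{5883}$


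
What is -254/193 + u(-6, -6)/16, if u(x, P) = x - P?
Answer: -254/193 ≈ -1.3161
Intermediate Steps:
-254/193 + u(-6, -6)/16 = -254/193 + (-6 - 1*(-6))/16 = -254*1/193 + (-6 + 6)*(1/16) = -254/193 + 0*(1/16) = -254/193 + 0 = -254/193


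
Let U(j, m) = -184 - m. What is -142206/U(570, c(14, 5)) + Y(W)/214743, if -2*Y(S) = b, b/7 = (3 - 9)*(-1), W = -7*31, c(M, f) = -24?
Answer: 5089623283/5726480 ≈ 888.79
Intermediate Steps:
W = -217
b = 42 (b = 7*((3 - 9)*(-1)) = 7*(-6*(-1)) = 7*6 = 42)
Y(S) = -21 (Y(S) = -½*42 = -21)
-142206/U(570, c(14, 5)) + Y(W)/214743 = -142206/(-184 - 1*(-24)) - 21/214743 = -142206/(-184 + 24) - 21*1/214743 = -142206/(-160) - 7/71581 = -142206*(-1/160) - 7/71581 = 71103/80 - 7/71581 = 5089623283/5726480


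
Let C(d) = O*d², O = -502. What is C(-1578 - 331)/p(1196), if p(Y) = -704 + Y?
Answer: -914714531/246 ≈ -3.7184e+6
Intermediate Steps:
C(d) = -502*d²
C(-1578 - 331)/p(1196) = (-502*(-1578 - 331)²)/(-704 + 1196) = -502*(-1909)²/492 = -502*3644281*(1/492) = -1829429062*1/492 = -914714531/246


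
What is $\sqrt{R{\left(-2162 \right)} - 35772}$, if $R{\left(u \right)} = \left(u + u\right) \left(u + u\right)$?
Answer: $2 \sqrt{4665301} \approx 4319.9$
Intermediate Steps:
$R{\left(u \right)} = 4 u^{2}$ ($R{\left(u \right)} = 2 u 2 u = 4 u^{2}$)
$\sqrt{R{\left(-2162 \right)} - 35772} = \sqrt{4 \left(-2162\right)^{2} - 35772} = \sqrt{4 \cdot 4674244 - 35772} = \sqrt{18696976 - 35772} = \sqrt{18661204} = 2 \sqrt{4665301}$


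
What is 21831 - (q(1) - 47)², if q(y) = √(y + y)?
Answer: 19620 + 94*√2 ≈ 19753.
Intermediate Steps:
q(y) = √2*√y (q(y) = √(2*y) = √2*√y)
21831 - (q(1) - 47)² = 21831 - (√2*√1 - 47)² = 21831 - (√2*1 - 47)² = 21831 - (√2 - 47)² = 21831 - (-47 + √2)²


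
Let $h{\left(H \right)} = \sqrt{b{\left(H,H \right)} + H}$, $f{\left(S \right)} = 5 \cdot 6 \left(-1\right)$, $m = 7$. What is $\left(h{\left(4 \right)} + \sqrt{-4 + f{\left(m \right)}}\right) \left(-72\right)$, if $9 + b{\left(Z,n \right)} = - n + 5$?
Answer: $72 i \left(-2 - \sqrt{34}\right) \approx - 563.83 i$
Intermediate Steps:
$f{\left(S \right)} = -30$ ($f{\left(S \right)} = 30 \left(-1\right) = -30$)
$b{\left(Z,n \right)} = -4 - n$ ($b{\left(Z,n \right)} = -9 - \left(-5 + n\right) = -4 - n$)
$h{\left(H \right)} = 2 i$ ($h{\left(H \right)} = \sqrt{\left(-4 - H\right) + H} = \sqrt{-4} = 2 i$)
$\left(h{\left(4 \right)} + \sqrt{-4 + f{\left(m \right)}}\right) \left(-72\right) = \left(2 i + \sqrt{-4 - 30}\right) \left(-72\right) = \left(2 i + \sqrt{-34}\right) \left(-72\right) = \left(2 i + i \sqrt{34}\right) \left(-72\right) = - 144 i - 72 i \sqrt{34}$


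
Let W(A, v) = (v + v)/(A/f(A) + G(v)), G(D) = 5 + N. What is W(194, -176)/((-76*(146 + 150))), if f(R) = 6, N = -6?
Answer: 33/66082 ≈ 0.00049938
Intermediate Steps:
G(D) = -1 (G(D) = 5 - 6 = -1)
W(A, v) = 2*v/(-1 + A/6) (W(A, v) = (v + v)/(A/6 - 1) = (2*v)/(A*(1/6) - 1) = (2*v)/(A/6 - 1) = (2*v)/(-1 + A/6) = 2*v/(-1 + A/6))
W(194, -176)/((-76*(146 + 150))) = (12*(-176)/(-6 + 194))/((-76*(146 + 150))) = (12*(-176)/188)/((-76*296)) = (12*(-176)*(1/188))/(-22496) = -528/47*(-1/22496) = 33/66082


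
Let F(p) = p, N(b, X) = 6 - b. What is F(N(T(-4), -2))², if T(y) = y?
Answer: 100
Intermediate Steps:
F(N(T(-4), -2))² = (6 - 1*(-4))² = (6 + 4)² = 10² = 100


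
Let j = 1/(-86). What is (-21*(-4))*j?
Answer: -42/43 ≈ -0.97674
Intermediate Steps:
j = -1/86 ≈ -0.011628
(-21*(-4))*j = -21*(-4)*(-1/86) = 84*(-1/86) = -42/43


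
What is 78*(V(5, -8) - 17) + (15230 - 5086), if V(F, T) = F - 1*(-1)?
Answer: 9286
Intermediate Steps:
V(F, T) = 1 + F (V(F, T) = F + 1 = 1 + F)
78*(V(5, -8) - 17) + (15230 - 5086) = 78*((1 + 5) - 17) + (15230 - 5086) = 78*(6 - 17) + 10144 = 78*(-11) + 10144 = -858 + 10144 = 9286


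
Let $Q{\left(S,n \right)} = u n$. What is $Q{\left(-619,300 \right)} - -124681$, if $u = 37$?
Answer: $135781$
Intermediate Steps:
$Q{\left(S,n \right)} = 37 n$
$Q{\left(-619,300 \right)} - -124681 = 37 \cdot 300 - -124681 = 11100 + 124681 = 135781$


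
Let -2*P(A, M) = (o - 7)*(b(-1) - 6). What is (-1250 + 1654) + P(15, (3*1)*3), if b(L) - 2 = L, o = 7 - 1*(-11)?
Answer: 863/2 ≈ 431.50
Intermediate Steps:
o = 18 (o = 7 + 11 = 18)
b(L) = 2 + L
P(A, M) = 55/2 (P(A, M) = -(18 - 7)*((2 - 1) - 6)/2 = -11*(1 - 6)/2 = -11*(-5)/2 = -½*(-55) = 55/2)
(-1250 + 1654) + P(15, (3*1)*3) = (-1250 + 1654) + 55/2 = 404 + 55/2 = 863/2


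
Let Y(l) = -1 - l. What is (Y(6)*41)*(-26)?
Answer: 7462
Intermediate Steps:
(Y(6)*41)*(-26) = ((-1 - 1*6)*41)*(-26) = ((-1 - 6)*41)*(-26) = -7*41*(-26) = -287*(-26) = 7462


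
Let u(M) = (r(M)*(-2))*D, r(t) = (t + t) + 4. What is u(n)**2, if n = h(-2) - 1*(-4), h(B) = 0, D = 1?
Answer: 576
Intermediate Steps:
r(t) = 4 + 2*t (r(t) = 2*t + 4 = 4 + 2*t)
n = 4 (n = 0 - 1*(-4) = 0 + 4 = 4)
u(M) = -8 - 4*M (u(M) = ((4 + 2*M)*(-2))*1 = (-8 - 4*M)*1 = -8 - 4*M)
u(n)**2 = (-8 - 4*4)**2 = (-8 - 16)**2 = (-24)**2 = 576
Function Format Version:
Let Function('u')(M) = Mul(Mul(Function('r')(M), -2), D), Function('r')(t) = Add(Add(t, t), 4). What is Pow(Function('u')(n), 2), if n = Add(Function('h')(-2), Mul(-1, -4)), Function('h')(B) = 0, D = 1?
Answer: 576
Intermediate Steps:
Function('r')(t) = Add(4, Mul(2, t)) (Function('r')(t) = Add(Mul(2, t), 4) = Add(4, Mul(2, t)))
n = 4 (n = Add(0, Mul(-1, -4)) = Add(0, 4) = 4)
Function('u')(M) = Add(-8, Mul(-4, M)) (Function('u')(M) = Mul(Mul(Add(4, Mul(2, M)), -2), 1) = Mul(Add(-8, Mul(-4, M)), 1) = Add(-8, Mul(-4, M)))
Pow(Function('u')(n), 2) = Pow(Add(-8, Mul(-4, 4)), 2) = Pow(Add(-8, -16), 2) = Pow(-24, 2) = 576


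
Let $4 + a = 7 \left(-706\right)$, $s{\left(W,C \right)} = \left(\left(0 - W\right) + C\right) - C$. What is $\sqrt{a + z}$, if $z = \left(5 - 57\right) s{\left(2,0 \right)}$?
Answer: $3 i \sqrt{538} \approx 69.584 i$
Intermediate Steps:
$s{\left(W,C \right)} = - W$ ($s{\left(W,C \right)} = \left(- W + C\right) - C = \left(C - W\right) - C = - W$)
$z = 104$ ($z = \left(5 - 57\right) \left(\left(-1\right) 2\right) = \left(-52\right) \left(-2\right) = 104$)
$a = -4946$ ($a = -4 + 7 \left(-706\right) = -4 - 4942 = -4946$)
$\sqrt{a + z} = \sqrt{-4946 + 104} = \sqrt{-4842} = 3 i \sqrt{538}$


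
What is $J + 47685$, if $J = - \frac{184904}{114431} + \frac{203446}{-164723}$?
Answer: $\frac{898780740405087}{18849417613} \approx 47682.0$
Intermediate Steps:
$J = - \frac{53738470818}{18849417613}$ ($J = \left(-184904\right) \frac{1}{114431} + 203446 \left(- \frac{1}{164723}\right) = - \frac{184904}{114431} - \frac{203446}{164723} = - \frac{53738470818}{18849417613} \approx -2.8509$)
$J + 47685 = - \frac{53738470818}{18849417613} + 47685 = \frac{898780740405087}{18849417613}$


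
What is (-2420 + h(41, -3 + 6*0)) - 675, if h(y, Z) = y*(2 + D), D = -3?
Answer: -3136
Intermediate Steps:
h(y, Z) = -y (h(y, Z) = y*(2 - 3) = y*(-1) = -y)
(-2420 + h(41, -3 + 6*0)) - 675 = (-2420 - 1*41) - 675 = (-2420 - 41) - 675 = -2461 - 675 = -3136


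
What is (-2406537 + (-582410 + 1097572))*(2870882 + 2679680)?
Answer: -10498194202750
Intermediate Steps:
(-2406537 + (-582410 + 1097572))*(2870882 + 2679680) = (-2406537 + 515162)*5550562 = -1891375*5550562 = -10498194202750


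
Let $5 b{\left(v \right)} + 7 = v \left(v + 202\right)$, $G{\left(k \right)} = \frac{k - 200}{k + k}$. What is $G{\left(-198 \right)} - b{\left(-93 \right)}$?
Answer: $\frac{2009507}{990} \approx 2029.8$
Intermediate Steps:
$G{\left(k \right)} = \frac{-200 + k}{2 k}$
$b{\left(v \right)} = - \frac{7}{5} + \frac{v \left(202 + v\right)}{5}$ ($b{\left(v \right)} = - \frac{7}{5} + \frac{v \left(v + 202\right)}{5} = - \frac{7}{5} + \frac{v \left(202 + v\right)}{5}$)
$G{\left(-198 \right)} - b{\left(-93 \right)} = \frac{-200 - 198}{2 \left(-198\right)} - \left(- \frac{7}{5} + \frac{\left(-93\right)^{2}}{5} + \frac{202}{5} \left(-93\right)\right) = \frac{1}{2} \left(- \frac{1}{198}\right) \left(-398\right) - \left(- \frac{7}{5} + \frac{1}{5} \cdot 8649 - \frac{18786}{5}\right) = \frac{199}{198} - \left(- \frac{7}{5} + \frac{8649}{5} - \frac{18786}{5}\right) = \frac{199}{198} - - \frac{10144}{5} = \frac{199}{198} + \frac{10144}{5} = \frac{2009507}{990}$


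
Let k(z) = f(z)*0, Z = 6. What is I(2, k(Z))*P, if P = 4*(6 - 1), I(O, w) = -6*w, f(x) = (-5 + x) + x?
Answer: 0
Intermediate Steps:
f(x) = -5 + 2*x
k(z) = 0 (k(z) = (-5 + 2*z)*0 = 0)
P = 20 (P = 4*5 = 20)
I(2, k(Z))*P = -6*0*20 = 0*20 = 0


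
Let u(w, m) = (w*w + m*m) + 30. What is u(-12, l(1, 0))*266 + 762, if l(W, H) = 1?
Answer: 47312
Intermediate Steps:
u(w, m) = 30 + m² + w² (u(w, m) = (w² + m²) + 30 = (m² + w²) + 30 = 30 + m² + w²)
u(-12, l(1, 0))*266 + 762 = (30 + 1² + (-12)²)*266 + 762 = (30 + 1 + 144)*266 + 762 = 175*266 + 762 = 46550 + 762 = 47312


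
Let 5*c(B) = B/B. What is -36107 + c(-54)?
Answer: -180534/5 ≈ -36107.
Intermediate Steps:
c(B) = ⅕ (c(B) = (B/B)/5 = (⅕)*1 = ⅕)
-36107 + c(-54) = -36107 + ⅕ = -180534/5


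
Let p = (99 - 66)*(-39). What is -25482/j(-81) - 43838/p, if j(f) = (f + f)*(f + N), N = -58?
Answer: 17673125/536679 ≈ 32.931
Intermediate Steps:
p = -1287 (p = 33*(-39) = -1287)
j(f) = 2*f*(-58 + f) (j(f) = (f + f)*(f - 58) = (2*f)*(-58 + f) = 2*f*(-58 + f))
-25482/j(-81) - 43838/p = -25482*(-1/(162*(-58 - 81))) - 43838/(-1287) = -25482/(2*(-81)*(-139)) - 43838*(-1/1287) = -25482/22518 + 43838/1287 = -25482*1/22518 + 43838/1287 = -4247/3753 + 43838/1287 = 17673125/536679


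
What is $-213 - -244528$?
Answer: $244315$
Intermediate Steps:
$-213 - -244528 = -213 + 244528 = 244315$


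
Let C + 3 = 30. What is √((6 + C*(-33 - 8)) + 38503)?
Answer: √37402 ≈ 193.40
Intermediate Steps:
C = 27 (C = -3 + 30 = 27)
√((6 + C*(-33 - 8)) + 38503) = √((6 + 27*(-33 - 8)) + 38503) = √((6 + 27*(-41)) + 38503) = √((6 - 1107) + 38503) = √(-1101 + 38503) = √37402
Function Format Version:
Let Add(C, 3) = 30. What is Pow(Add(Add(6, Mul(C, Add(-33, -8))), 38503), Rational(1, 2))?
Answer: Pow(37402, Rational(1, 2)) ≈ 193.40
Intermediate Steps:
C = 27 (C = Add(-3, 30) = 27)
Pow(Add(Add(6, Mul(C, Add(-33, -8))), 38503), Rational(1, 2)) = Pow(Add(Add(6, Mul(27, Add(-33, -8))), 38503), Rational(1, 2)) = Pow(Add(Add(6, Mul(27, -41)), 38503), Rational(1, 2)) = Pow(Add(Add(6, -1107), 38503), Rational(1, 2)) = Pow(Add(-1101, 38503), Rational(1, 2)) = Pow(37402, Rational(1, 2))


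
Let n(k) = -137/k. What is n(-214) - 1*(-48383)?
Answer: 10354099/214 ≈ 48384.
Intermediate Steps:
n(-214) - 1*(-48383) = -137/(-214) - 1*(-48383) = -137*(-1/214) + 48383 = 137/214 + 48383 = 10354099/214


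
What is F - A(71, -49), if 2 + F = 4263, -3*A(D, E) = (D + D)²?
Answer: 32947/3 ≈ 10982.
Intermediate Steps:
A(D, E) = -4*D²/3 (A(D, E) = -(D + D)²/3 = -4*D²/3)
F = 4261 (F = -2 + 4263 = 4261)
F - A(71, -49) = 4261 - (-4)*71²/3 = 4261 - (-4)*5041/3 = 4261 - 1*(-20164/3) = 4261 + 20164/3 = 32947/3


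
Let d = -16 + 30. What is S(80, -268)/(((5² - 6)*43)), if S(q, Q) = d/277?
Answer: 14/226309 ≈ 6.1862e-5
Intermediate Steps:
d = 14
S(q, Q) = 14/277
S(80, -268)/(((5² - 6)*43)) = 14/(277*(((5² - 6)*43))) = 14/(277*(((25 - 6)*43))) = 14/(277*((19*43))) = (14/277)/817 = (14/277)*(1/817) = 14/226309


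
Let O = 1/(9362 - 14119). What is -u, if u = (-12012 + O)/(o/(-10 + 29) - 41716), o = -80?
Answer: -1085680615/3770797788 ≈ -0.28792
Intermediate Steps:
O = -1/4757 (O = 1/(-4757) = -1/4757 ≈ -0.00021022)
u = 1085680615/3770797788 (u = (-12012 - 1/4757)/(-80/(-10 + 29) - 41716) = -57141085/(4757*(-80/19 - 41716)) = -57141085/(4757*(-792684/19)) = -57141085/4757*(-19/792684) = 1085680615/3770797788 ≈ 0.28792)
-u = -1*1085680615/3770797788 = -1085680615/3770797788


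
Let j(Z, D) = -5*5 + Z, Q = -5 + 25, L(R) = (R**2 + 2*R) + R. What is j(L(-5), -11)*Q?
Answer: -300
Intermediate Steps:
L(R) = R**2 + 3*R
Q = 20
j(Z, D) = -25 + Z
j(L(-5), -11)*Q = (-25 - 5*(3 - 5))*20 = (-25 - 5*(-2))*20 = (-25 + 10)*20 = -15*20 = -300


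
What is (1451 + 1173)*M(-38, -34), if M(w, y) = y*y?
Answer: 3033344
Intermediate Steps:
M(w, y) = y²
(1451 + 1173)*M(-38, -34) = (1451 + 1173)*(-34)² = 2624*1156 = 3033344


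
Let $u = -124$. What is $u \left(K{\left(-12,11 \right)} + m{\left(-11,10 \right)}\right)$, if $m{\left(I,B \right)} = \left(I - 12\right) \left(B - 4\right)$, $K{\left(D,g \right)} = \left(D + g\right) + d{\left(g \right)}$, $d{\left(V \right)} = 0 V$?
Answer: $17236$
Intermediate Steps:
$d{\left(V \right)} = 0$
$K{\left(D,g \right)} = D + g$ ($K{\left(D,g \right)} = \left(D + g\right) + 0 = D + g$)
$m{\left(I,B \right)} = \left(-12 + I\right) \left(-4 + B\right)$ ($m{\left(I,B \right)} = \left(I - 12\right) \left(-4 + B\right) = \left(-12 + I\right) \left(-4 + B\right)$)
$u \left(K{\left(-12,11 \right)} + m{\left(-11,10 \right)}\right) = - 124 \left(\left(-12 + 11\right) + \left(48 - 120 - -44 + 10 \left(-11\right)\right)\right) = - 124 \left(-1 + \left(48 - 120 + 44 - 110\right)\right) = - 124 \left(-1 - 138\right) = \left(-124\right) \left(-139\right) = 17236$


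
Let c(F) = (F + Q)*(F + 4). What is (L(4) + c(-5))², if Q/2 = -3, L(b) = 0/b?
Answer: 121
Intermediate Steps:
L(b) = 0
Q = -6 (Q = 2*(-3) = -6)
c(F) = (-6 + F)*(4 + F) (c(F) = (F - 6)*(F + 4) = (-6 + F)*(4 + F))
(L(4) + c(-5))² = (0 + (-24 + (-5)² - 2*(-5)))² = (0 + (-24 + 25 + 10))² = (0 + 11)² = 11² = 121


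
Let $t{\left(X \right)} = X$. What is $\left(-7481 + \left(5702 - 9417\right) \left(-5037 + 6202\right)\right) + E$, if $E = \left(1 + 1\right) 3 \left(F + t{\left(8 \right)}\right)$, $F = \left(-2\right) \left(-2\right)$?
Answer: $-4335384$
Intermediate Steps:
$F = 4$
$E = 72$ ($E = \left(1 + 1\right) 3 \left(4 + 8\right) = 2 \cdot 3 \cdot 12 = 6 \cdot 12 = 72$)
$\left(-7481 + \left(5702 - 9417\right) \left(-5037 + 6202\right)\right) + E = \left(-7481 + \left(5702 - 9417\right) \left(-5037 + 6202\right)\right) + 72 = \left(-7481 - 4327975\right) + 72 = -4335456 + 72 = -4335384$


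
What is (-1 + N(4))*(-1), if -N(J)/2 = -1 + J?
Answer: 7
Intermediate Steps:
N(J) = 2 - 2*J (N(J) = -2*(-1 + J) = 2 - 2*J)
(-1 + N(4))*(-1) = (-1 + (2 - 2*4))*(-1) = (-1 + (2 - 8))*(-1) = (-1 - 6)*(-1) = -7*(-1) = 7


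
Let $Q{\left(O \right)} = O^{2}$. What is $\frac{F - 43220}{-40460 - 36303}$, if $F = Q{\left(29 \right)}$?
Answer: $\frac{42379}{76763} \approx 0.55208$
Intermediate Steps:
$F = 841$ ($F = 29^{2} = 841$)
$\frac{F - 43220}{-40460 - 36303} = \frac{841 - 43220}{-40460 - 36303} = - \frac{42379}{-76763} = \left(-42379\right) \left(- \frac{1}{76763}\right) = \frac{42379}{76763}$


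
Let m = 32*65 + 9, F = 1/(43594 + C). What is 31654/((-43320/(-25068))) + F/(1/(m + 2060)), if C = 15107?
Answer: 34049392064/1858865 ≈ 18317.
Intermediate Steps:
F = 1/58701 (F = 1/(43594 + 15107) = 1/58701 ≈ 1.7035e-5)
m = 2089 (m = 2080 + 9 = 2089)
31654/((-43320/(-25068))) + F/(1/(m + 2060)) = 31654/((-43320/(-25068))) + 1/(58701*(1/(2089 + 2060))) = 31654/((-43320*(-1/25068))) + 1/(58701*(1/4149)) = 31654/(3610/2089) + 1/(58701*(1/4149)) = 31654*(2089/3610) + (1/58701)*4149 = 1740137/95 + 1383/19567 = 34049392064/1858865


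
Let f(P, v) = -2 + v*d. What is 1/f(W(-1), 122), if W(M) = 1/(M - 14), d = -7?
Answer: -1/856 ≈ -0.0011682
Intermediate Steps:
W(M) = 1/(-14 + M)
f(P, v) = -2 - 7*v (f(P, v) = -2 + v*(-7) = -2 - 7*v)
1/f(W(-1), 122) = 1/(-2 - 7*122) = 1/(-2 - 854) = 1/(-856) = -1/856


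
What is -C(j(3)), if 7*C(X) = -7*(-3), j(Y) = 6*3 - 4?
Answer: -3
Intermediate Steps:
j(Y) = 14 (j(Y) = 18 - 4 = 14)
C(X) = 3 (C(X) = (-7*(-3))/7 = (⅐)*21 = 3)
-C(j(3)) = -1*3 = -3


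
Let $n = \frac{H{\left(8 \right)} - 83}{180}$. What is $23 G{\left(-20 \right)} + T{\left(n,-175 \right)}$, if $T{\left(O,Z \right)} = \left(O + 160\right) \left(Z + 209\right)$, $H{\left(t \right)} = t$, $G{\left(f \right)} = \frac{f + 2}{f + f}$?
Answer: $\frac{326171}{60} \approx 5436.2$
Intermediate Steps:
$G{\left(f \right)} = \frac{2 + f}{2 f}$
$n = - \frac{5}{12}$ ($n = \frac{8 - 83}{180} = \left(-75\right) \frac{1}{180} = - \frac{5}{12} \approx -0.41667$)
$T{\left(O,Z \right)} = \left(160 + O\right) \left(209 + Z\right)$
$23 G{\left(-20 \right)} + T{\left(n,-175 \right)} = 23 \frac{2 - 20}{2 \left(-20\right)} + \left(33440 + 160 \left(-175\right) + 209 \left(- \frac{5}{12}\right) - - \frac{875}{12}\right) = 23 \cdot \frac{1}{2} \left(- \frac{1}{20}\right) \left(-18\right) + \left(33440 - 28000 - \frac{1045}{12} + \frac{875}{12}\right) = 23 \cdot \frac{9}{20} + \frac{32555}{6} = \frac{207}{20} + \frac{32555}{6} = \frac{326171}{60}$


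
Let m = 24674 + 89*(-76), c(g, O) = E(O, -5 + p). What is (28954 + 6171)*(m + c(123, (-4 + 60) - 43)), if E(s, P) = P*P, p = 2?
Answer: 629404875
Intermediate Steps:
E(s, P) = P²
c(g, O) = 9 (c(g, O) = (-5 + 2)² = (-3)² = 9)
m = 17910 (m = 24674 - 6764 = 17910)
(28954 + 6171)*(m + c(123, (-4 + 60) - 43)) = (28954 + 6171)*(17910 + 9) = 35125*17919 = 629404875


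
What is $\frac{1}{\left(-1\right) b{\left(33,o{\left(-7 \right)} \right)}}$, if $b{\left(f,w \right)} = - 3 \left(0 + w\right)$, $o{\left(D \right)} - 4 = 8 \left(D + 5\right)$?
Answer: $- \frac{1}{36} \approx -0.027778$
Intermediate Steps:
$o{\left(D \right)} = 44 + 8 D$ ($o{\left(D \right)} = 4 + 8 \left(D + 5\right) = 4 + 8 \left(5 + D\right) = 4 + \left(40 + 8 D\right) = 44 + 8 D$)
$b{\left(f,w \right)} = - 3 w$
$\frac{1}{\left(-1\right) b{\left(33,o{\left(-7 \right)} \right)}} = \frac{1}{\left(-1\right) \left(- 3 \left(44 + 8 \left(-7\right)\right)\right)} = \frac{1}{\left(-1\right) \left(- 3 \left(44 - 56\right)\right)} = \frac{1}{\left(-1\right) \left(\left(-3\right) \left(-12\right)\right)} = \frac{1}{\left(-1\right) 36} = \frac{1}{-36} = - \frac{1}{36}$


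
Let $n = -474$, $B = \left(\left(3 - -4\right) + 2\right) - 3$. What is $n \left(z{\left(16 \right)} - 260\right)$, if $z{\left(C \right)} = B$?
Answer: $120396$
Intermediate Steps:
$B = 6$ ($B = \left(\left(3 + 4\right) + 2\right) - 3 = \left(7 + 2\right) - 3 = 9 - 3 = 6$)
$z{\left(C \right)} = 6$
$n \left(z{\left(16 \right)} - 260\right) = - 474 \left(6 - 260\right) = \left(-474\right) \left(-254\right) = 120396$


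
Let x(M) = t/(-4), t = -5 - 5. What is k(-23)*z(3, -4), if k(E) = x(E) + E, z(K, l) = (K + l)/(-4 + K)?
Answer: -41/2 ≈ -20.500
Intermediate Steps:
t = -10
x(M) = 5/2 (x(M) = -10/(-4) = -10*(-1/4) = 5/2)
z(K, l) = (K + l)/(-4 + K)
k(E) = 5/2 + E
k(-23)*z(3, -4) = (5/2 - 23)*((3 - 4)/(-4 + 3)) = -41*(-1)/(2*(-1)) = -(-41)*(-1)/2 = -41/2*1 = -41/2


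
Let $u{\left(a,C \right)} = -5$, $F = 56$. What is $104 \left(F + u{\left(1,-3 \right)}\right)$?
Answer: $5304$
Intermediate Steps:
$104 \left(F + u{\left(1,-3 \right)}\right) = 104 \left(56 - 5\right) = 104 \cdot 51 = 5304$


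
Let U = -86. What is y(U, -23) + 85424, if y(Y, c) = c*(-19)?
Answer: 85861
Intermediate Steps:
y(Y, c) = -19*c
y(U, -23) + 85424 = -19*(-23) + 85424 = 437 + 85424 = 85861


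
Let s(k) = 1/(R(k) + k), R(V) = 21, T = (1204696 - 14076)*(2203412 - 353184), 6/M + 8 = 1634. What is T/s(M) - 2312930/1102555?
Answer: 2764990049125054271514/59758481 ≈ 4.6269e+13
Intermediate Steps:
M = 1/271 (M = 6/(-8 + 1634) = 6/1626 = 6*(1/1626) = 1/271 ≈ 0.0036900)
T = 2202918461360 (T = 1190620*1850228 = 2202918461360)
s(k) = 1/(21 + k)
T/s(M) - 2312930/1102555 = 2202918461360/(1/(21 + 1/271)) - 2312930/1102555 = 2202918461360/(1/(5692/271)) - 2312930*1/1102555 = 2202918461360/(271/5692) - 462586/220511 = 2202918461360*(5692/271) - 462586/220511 = 12539011882061120/271 - 462586/220511 = 2764990049125054271514/59758481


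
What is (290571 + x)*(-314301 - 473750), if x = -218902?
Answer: -56478827119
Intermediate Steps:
(290571 + x)*(-314301 - 473750) = (290571 - 218902)*(-314301 - 473750) = 71669*(-788051) = -56478827119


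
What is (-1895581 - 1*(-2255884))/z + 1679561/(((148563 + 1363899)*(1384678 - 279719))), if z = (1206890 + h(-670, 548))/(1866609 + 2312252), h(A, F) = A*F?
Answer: 209688780225072365446562/116946992742831195 ≈ 1.7930e+6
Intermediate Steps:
z = 839730/4178861 (z = (1206890 - 670*548)/(1866609 + 2312252) = (1206890 - 367160)/4178861 = 839730*(1/4178861) = 839730/4178861 ≈ 0.20095)
(-1895581 - 1*(-2255884))/z + 1679561/(((148563 + 1363899)*(1384678 - 279719))) = (-1895581 - 1*(-2255884))/(839730/4178861) + 1679561/(((148563 + 1363899)*(1384678 - 279719))) = (-1895581 + 2255884)*(4178861/839730) + 1679561/((1512462*1104959)) = 360303*(4178861/839730) + 1679561/1671208499058 = 501885384961/279910 + 1679561*(1/1671208499058) = 501885384961/279910 + 1679561/1671208499058 = 209688780225072365446562/116946992742831195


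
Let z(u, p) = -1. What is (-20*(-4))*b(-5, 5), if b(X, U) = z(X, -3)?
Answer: -80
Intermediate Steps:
b(X, U) = -1
(-20*(-4))*b(-5, 5) = -20*(-4)*(-1) = 80*(-1) = -80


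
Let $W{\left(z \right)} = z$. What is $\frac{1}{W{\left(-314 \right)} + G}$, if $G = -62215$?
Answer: $- \frac{1}{62529} \approx -1.5993 \cdot 10^{-5}$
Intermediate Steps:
$\frac{1}{W{\left(-314 \right)} + G} = \frac{1}{-314 - 62215} = \frac{1}{-62529} = - \frac{1}{62529}$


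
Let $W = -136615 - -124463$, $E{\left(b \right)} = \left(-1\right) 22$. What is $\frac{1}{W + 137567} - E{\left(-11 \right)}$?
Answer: $\frac{2759131}{125415} \approx 22.0$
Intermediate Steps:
$E{\left(b \right)} = -22$
$W = -12152$ ($W = -136615 + 124463 = -12152$)
$\frac{1}{W + 137567} - E{\left(-11 \right)} = \frac{1}{-12152 + 137567} - -22 = \frac{1}{125415} + 22 = \frac{2759131}{125415}$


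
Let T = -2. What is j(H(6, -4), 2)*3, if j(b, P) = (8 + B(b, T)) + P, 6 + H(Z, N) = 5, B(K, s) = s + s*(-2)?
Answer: 36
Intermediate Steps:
B(K, s) = -s (B(K, s) = s - 2*s = -s)
H(Z, N) = -1 (H(Z, N) = -6 + 5 = -1)
j(b, P) = 10 + P (j(b, P) = (8 - 1*(-2)) + P = (8 + 2) + P = 10 + P)
j(H(6, -4), 2)*3 = (10 + 2)*3 = 12*3 = 36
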